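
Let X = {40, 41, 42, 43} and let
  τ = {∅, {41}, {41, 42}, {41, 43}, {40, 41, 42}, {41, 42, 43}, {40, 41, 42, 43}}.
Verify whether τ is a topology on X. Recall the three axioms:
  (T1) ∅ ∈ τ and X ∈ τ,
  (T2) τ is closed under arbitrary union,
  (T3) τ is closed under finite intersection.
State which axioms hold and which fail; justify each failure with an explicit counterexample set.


τ IS a topology on X.

Axiom (T1): ∅ ∈ τ? Yes; X ∈ τ? Yes.
Axiom (T2/T3): check pairwise unions and intersections of members of τ.
All pairwise intersections and unions checked — each lies in τ. Therefore τ satisfies (T1), (T2), (T3): it IS a topology on X.


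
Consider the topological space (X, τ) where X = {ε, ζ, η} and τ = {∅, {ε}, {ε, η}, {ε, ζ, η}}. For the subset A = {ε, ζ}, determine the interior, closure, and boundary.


int(A) = {ε}, cl(A) = {ε, ζ, η}, ∂A = {ζ, η}.

Closed sets in (X, τ) are complements of opens:
  closed(X, τ) = {∅, {ζ}, {ζ, η}, {ε, ζ, η}}.
int(A) = ⋃ {U ∈ τ : U ⊆ A}. Opens contained in A: ∅, {ε}.
Taking the union of these: int(A) = {ε}.
cl(A) = ⋂ {C closed : A ⊆ C}. Closed sets containing A: {ε, ζ, η}.
Intersecting these: cl(A) = {ε, ζ, η}.
∂A = cl(A) ∖ int(A) = {ε, ζ, η} ∖ {ε} = {ζ, η}.


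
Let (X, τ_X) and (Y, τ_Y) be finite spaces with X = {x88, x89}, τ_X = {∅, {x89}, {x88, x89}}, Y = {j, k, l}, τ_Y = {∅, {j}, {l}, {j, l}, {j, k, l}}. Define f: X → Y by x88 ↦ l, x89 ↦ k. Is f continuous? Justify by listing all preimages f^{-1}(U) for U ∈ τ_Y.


f is NOT continuous.

Compute f^{-1}(U) for each U ∈ τ_Y:
  U = ∅: f^{-1}(U) = ∅ ∈ τ_X ✓.
  U = {j}: f^{-1}(U) = ∅ ∈ τ_X ✓.
  U = {l}: f^{-1}(U) = {x88} ∉ τ_X ✗.
  U = {j, l}: f^{-1}(U) = {x88} ∉ τ_X ✗.
  U = {j, k, l}: f^{-1}(U) = {x88, x89} ∈ τ_X ✓.
Found U = {l} with f^{-1}(U) = {x88} not in τ_X. Therefore f is NOT continuous.


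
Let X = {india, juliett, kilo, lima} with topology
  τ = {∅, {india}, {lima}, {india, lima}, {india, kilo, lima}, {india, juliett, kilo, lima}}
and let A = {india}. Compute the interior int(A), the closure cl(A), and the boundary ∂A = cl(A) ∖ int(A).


int(A) = {india}, cl(A) = {india, juliett, kilo}, ∂A = {juliett, kilo}.

Closed sets in (X, τ) are complements of opens:
  closed(X, τ) = {∅, {juliett}, {juliett, kilo}, {india, juliett, kilo}, {juliett, kilo, lima}, {india, juliett, kilo, lima}}.
int(A) = ⋃ {U ∈ τ : U ⊆ A}. Opens contained in A: ∅, {india}.
Taking the union of these: int(A) = {india}.
cl(A) = ⋂ {C closed : A ⊆ C}. Closed sets containing A: {india, juliett, kilo}, {india, juliett, kilo, lima}.
Intersecting these: cl(A) = {india, juliett, kilo}.
∂A = cl(A) ∖ int(A) = {india, juliett, kilo} ∖ {india} = {juliett, kilo}.


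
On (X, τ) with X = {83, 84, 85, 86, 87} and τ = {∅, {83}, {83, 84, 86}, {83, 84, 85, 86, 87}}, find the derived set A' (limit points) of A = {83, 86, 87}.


A' = {84, 85, 86, 87}

For each x ∈ X, list the open sets U ∈ τ with x ∈ U, then check whether U ∩ (A ∖ {x}) ≠ ∅ for every such U.
  x = 83: open {83} ∋ x has {83} ∩ (A ∖ {83}) = ∅, so x is NOT a limit point.
  x = 84: opens ∋ x are {83, 84, 86}, {83, 84, 85, 86, 87}; each meets A ∖ {84}, so x IS a limit point.
  x = 85: opens ∋ x are {83, 84, 85, 86, 87}; each meets A ∖ {85}, so x IS a limit point.
  x = 86: opens ∋ x are {83, 84, 86}, {83, 84, 85, 86, 87}; each meets A ∖ {86}, so x IS a limit point.
  x = 87: opens ∋ x are {83, 84, 85, 86, 87}; each meets A ∖ {87}, so x IS a limit point.
Collecting: A' = {84, 85, 86, 87}.


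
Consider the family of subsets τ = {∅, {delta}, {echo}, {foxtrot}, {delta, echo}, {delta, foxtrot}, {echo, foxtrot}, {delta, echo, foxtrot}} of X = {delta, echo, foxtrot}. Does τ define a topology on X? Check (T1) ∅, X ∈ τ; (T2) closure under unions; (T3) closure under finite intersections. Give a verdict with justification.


τ IS a topology on X.

Axiom (T1): ∅ ∈ τ? Yes; X ∈ τ? Yes.
Axiom (T2/T3): check pairwise unions and intersections of members of τ.
All pairwise intersections and unions checked — each lies in τ. Therefore τ satisfies (T1), (T2), (T3): it IS a topology on X.


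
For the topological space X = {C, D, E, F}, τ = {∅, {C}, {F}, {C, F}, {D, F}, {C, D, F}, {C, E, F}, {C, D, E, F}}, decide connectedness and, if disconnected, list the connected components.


(X, τ) is connected.

Find clopen sets (U ∈ τ with X ∖ U ∈ τ):
  U = ∅, X ∖ U = {C, D, E, F} — both open, so U is clopen.
  U = {C, D, E, F}, X ∖ U = ∅ — both open, so U is clopen.
Only trivial clopens (∅ and X) exist, so (X, τ) is connected.
Compute connected components by grouping points that agree on all clopens:
  component: {C, D, E, F}


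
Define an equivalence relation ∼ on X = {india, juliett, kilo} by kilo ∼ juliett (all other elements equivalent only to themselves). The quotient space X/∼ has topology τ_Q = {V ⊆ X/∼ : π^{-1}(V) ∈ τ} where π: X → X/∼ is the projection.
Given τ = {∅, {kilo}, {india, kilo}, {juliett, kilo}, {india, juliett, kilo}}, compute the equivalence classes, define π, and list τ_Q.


X/∼ = {[india], [juliett=kilo]}; |τ_Q| = 3.

Equivalence classes: [india], [juliett=kilo].
Quotient map π: X → X/∼ sends india ↦ [india], juliett ↦ [juliett=kilo], kilo ↦ [juliett=kilo].
For each subset V ⊆ X/∼, compute π^{-1}(V) ⊆ X and check whether π^{-1}(V) ∈ τ. V is open in τ_Q iff π^{-1}(V) ∈ τ.
  V = {}: π^{-1}(V) = ∅ ∈ τ ✓.
  V = {[india]}: π^{-1}(V) = {india} ∉ τ ✗.
  V = {[juliett=kilo]}: π^{-1}(V) = {juliett, kilo} ∈ τ ✓.
  V = {[india], [juliett=kilo]}: π^{-1}(V) = {india, juliett, kilo} ∈ τ ✓.
Open sets in the quotient: τ_Q = {{}, {[juliett=kilo]}, {[india], [juliett=kilo]}} (3 elements).


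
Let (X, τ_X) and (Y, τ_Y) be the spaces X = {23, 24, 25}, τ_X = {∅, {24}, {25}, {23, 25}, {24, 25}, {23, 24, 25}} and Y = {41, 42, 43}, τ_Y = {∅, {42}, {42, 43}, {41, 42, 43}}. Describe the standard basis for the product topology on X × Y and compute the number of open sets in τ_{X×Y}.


Basis B = {∅ × ∅, {24} × {42}, {25} × {42}, {23, 25} × {42}, {24} × {42, 43}, {24, 25} × {42}, {25} × {42, 43}, {23, 24, 25} × {42}, {24} × {41, 42, 43}, {25} × {41, 42, 43}, {23, 25} × {42, 43}, {24, 25} × {42, 43}, {23, 25} × {41, 42, 43}, {23, 24, 25} × {42, 43}, {24, 25} × {41, 42, 43}, {23, 24, 25} × {41, 42, 43}}; |τ_{X×Y}| = 40.

Enumerate products U × V with U ∈ τ_X, V ∈ τ_Y (deduplicated):
  ∅ × ∅ = {} (∅)
  {24} × {42} = {(24,42)}
  {25} × {42} = {(25,42)}
  {23, 25} × {42} = {(23,42), (25,42)}
  {24} × {42, 43} = {(24,42), (24,43)}
  {24, 25} × {42} = {(24,42), (25,42)}
  {25} × {42, 43} = {(25,42), (25,43)}
  {23, 24, 25} × {42} = {(23,42), (24,42), (25,42)}
  {24} × {41, 42, 43} = {(24,41), (24,42), (24,43)}
  {25} × {41, 42, 43} = {(25,41), (25,42), (25,43)}
  {23, 25} × {42, 43} = {(23,42), (23,43), (25,42), (25,43)}
  {24, 25} × {42, 43} = {(24,42), (24,43), (25,42), (25,43)}
  {23, 25} × {41, 42, 43} = {(23,41), (23,42), (23,43), (25,41), (25,42), (25,43)}
  {23, 24, 25} × {42, 43} = {(23,42), (23,43), (24,42), (24,43), (25,42), (25,43)}
  {24, 25} × {41, 42, 43} = {(24,41), (24,42), (24,43), (25,41), (25,42), (25,43)}
  {23, 24, 25} × {41, 42, 43} = {(23,41), (23,42), (23,43), (24,41), (24,42), (24,43), (25,41), (25,42), (25,43)}
These 16 distinct sets form the basis B.
Close under arbitrary unions to get τ_{X×Y}; counting gives |τ_{X×Y}| = 40.


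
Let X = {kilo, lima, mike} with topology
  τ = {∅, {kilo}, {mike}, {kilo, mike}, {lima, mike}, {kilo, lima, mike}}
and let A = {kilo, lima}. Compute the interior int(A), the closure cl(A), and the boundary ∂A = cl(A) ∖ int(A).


int(A) = {kilo}, cl(A) = {kilo, lima}, ∂A = {lima}.

Closed sets in (X, τ) are complements of opens:
  closed(X, τ) = {∅, {kilo}, {lima}, {kilo, lima}, {lima, mike}, {kilo, lima, mike}}.
int(A) = ⋃ {U ∈ τ : U ⊆ A}. Opens contained in A: ∅, {kilo}.
Taking the union of these: int(A) = {kilo}.
cl(A) = ⋂ {C closed : A ⊆ C}. Closed sets containing A: {kilo, lima}, {kilo, lima, mike}.
Intersecting these: cl(A) = {kilo, lima}.
∂A = cl(A) ∖ int(A) = {kilo, lima} ∖ {kilo} = {lima}.


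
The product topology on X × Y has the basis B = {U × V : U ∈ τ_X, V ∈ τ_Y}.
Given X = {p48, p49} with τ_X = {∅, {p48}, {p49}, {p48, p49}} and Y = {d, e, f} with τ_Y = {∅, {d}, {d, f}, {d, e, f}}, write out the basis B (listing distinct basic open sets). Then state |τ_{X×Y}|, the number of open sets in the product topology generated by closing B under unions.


Basis B = {∅ × ∅, {p48} × {d}, {p49} × {d}, {p48} × {d, f}, {p48, p49} × {d}, {p49} × {d, f}, {p48} × {d, e, f}, {p49} × {d, e, f}, {p48, p49} × {d, f}, {p48, p49} × {d, e, f}}; |τ_{X×Y}| = 16.

Enumerate products U × V with U ∈ τ_X, V ∈ τ_Y (deduplicated):
  ∅ × ∅ = {} (∅)
  {p48} × {d} = {(p48,d)}
  {p49} × {d} = {(p49,d)}
  {p48} × {d, f} = {(p48,d), (p48,f)}
  {p48, p49} × {d} = {(p48,d), (p49,d)}
  {p49} × {d, f} = {(p49,d), (p49,f)}
  {p48} × {d, e, f} = {(p48,d), (p48,e), (p48,f)}
  {p49} × {d, e, f} = {(p49,d), (p49,e), (p49,f)}
  {p48, p49} × {d, f} = {(p48,d), (p48,f), (p49,d), (p49,f)}
  {p48, p49} × {d, e, f} = {(p48,d), (p48,e), (p48,f), (p49,d), (p49,e), (p49,f)}
These 10 distinct sets form the basis B.
Close under arbitrary unions to get τ_{X×Y}; counting gives |τ_{X×Y}| = 16.


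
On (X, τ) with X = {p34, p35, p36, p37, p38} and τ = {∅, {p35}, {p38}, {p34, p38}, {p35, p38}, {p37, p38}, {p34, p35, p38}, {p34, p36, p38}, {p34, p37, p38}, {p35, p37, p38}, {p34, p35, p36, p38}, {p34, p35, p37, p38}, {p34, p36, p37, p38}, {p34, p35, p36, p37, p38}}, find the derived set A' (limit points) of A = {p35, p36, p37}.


A' = ∅

For each x ∈ X, list the open sets U ∈ τ with x ∈ U, then check whether U ∩ (A ∖ {x}) ≠ ∅ for every such U.
  x = p34: open {p34, p38} ∋ x has {p34, p38} ∩ (A ∖ {p34}) = ∅, so x is NOT a limit point.
  x = p35: open {p35} ∋ x has {p35} ∩ (A ∖ {p35}) = ∅, so x is NOT a limit point.
  x = p36: open {p34, p36, p38} ∋ x has {p34, p36, p38} ∩ (A ∖ {p36}) = ∅, so x is NOT a limit point.
  x = p37: open {p37, p38} ∋ x has {p37, p38} ∩ (A ∖ {p37}) = ∅, so x is NOT a limit point.
  x = p38: open {p38} ∋ x has {p38} ∩ (A ∖ {p38}) = ∅, so x is NOT a limit point.
Collecting: A' = ∅.


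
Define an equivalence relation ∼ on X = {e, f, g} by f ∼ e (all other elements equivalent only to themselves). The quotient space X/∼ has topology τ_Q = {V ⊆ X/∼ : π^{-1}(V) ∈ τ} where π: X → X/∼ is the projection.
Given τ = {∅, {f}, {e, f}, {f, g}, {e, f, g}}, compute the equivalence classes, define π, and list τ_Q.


X/∼ = {[e=f], [g]}; |τ_Q| = 3.

Equivalence classes: [e=f], [g].
Quotient map π: X → X/∼ sends e ↦ [e=f], f ↦ [e=f], g ↦ [g].
For each subset V ⊆ X/∼, compute π^{-1}(V) ⊆ X and check whether π^{-1}(V) ∈ τ. V is open in τ_Q iff π^{-1}(V) ∈ τ.
  V = {}: π^{-1}(V) = ∅ ∈ τ ✓.
  V = {[e=f]}: π^{-1}(V) = {e, f} ∈ τ ✓.
  V = {[g]}: π^{-1}(V) = {g} ∉ τ ✗.
  V = {[e=f], [g]}: π^{-1}(V) = {e, f, g} ∈ τ ✓.
Open sets in the quotient: τ_Q = {{}, {[e=f]}, {[e=f], [g]}} (3 elements).


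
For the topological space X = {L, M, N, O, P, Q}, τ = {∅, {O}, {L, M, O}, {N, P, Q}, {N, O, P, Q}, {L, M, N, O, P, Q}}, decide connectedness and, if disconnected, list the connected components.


(X, τ) is disconnected; components = [{L, M, O}, {N, P, Q}].

Find clopen sets (U ∈ τ with X ∖ U ∈ τ):
  U = ∅, X ∖ U = {L, M, N, O, P, Q} — both open, so U is clopen.
  U = {L, M, O}, X ∖ U = {N, P, Q} — both open, so U is clopen.
  U = {N, P, Q}, X ∖ U = {L, M, O} — both open, so U is clopen.
  U = {L, M, N, O, P, Q}, X ∖ U = ∅ — both open, so U is clopen.
Nontrivial clopen(s) exist: e.g. {N, P, Q}. So (X, τ) is disconnected.
Compute connected components by grouping points that agree on all clopens:
  component: {L, M, O}
  component: {N, P, Q}


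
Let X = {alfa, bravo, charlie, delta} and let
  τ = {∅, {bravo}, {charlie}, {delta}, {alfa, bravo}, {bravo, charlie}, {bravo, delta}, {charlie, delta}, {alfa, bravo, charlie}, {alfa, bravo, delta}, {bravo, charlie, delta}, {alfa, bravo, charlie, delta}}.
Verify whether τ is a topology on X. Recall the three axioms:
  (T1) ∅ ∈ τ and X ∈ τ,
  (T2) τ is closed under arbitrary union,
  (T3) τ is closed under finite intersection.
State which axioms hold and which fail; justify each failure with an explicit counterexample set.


τ IS a topology on X.

Axiom (T1): ∅ ∈ τ? Yes; X ∈ τ? Yes.
Axiom (T2/T3): check pairwise unions and intersections of members of τ.
All pairwise intersections and unions checked — each lies in τ. Therefore τ satisfies (T1), (T2), (T3): it IS a topology on X.


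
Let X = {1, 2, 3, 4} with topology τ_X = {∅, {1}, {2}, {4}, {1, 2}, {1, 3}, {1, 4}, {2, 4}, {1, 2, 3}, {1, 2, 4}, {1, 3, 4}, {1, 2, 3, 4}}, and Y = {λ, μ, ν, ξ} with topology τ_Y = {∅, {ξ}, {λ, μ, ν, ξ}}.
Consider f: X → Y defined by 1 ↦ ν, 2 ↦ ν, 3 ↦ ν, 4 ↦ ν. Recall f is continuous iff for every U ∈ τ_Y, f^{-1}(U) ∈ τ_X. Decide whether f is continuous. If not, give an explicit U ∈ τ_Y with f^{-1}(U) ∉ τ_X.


f IS continuous.

Compute f^{-1}(U) for each U ∈ τ_Y:
  U = ∅: f^{-1}(U) = ∅ ∈ τ_X ✓.
  U = {ξ}: f^{-1}(U) = ∅ ∈ τ_X ✓.
  U = {λ, μ, ν, ξ}: f^{-1}(U) = {1, 2, 3, 4} ∈ τ_X ✓.
Every preimage lies in τ_X, so f IS continuous.


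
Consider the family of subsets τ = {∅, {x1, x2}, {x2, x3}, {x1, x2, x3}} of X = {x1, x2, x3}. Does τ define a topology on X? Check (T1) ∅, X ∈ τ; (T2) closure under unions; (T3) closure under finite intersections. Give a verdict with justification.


τ is NOT a topology on X.

Axiom (T1): ∅ ∈ τ? Yes; X ∈ τ? Yes.
Axiom (T2/T3): check pairwise unions and intersections of members of τ.
Counterexample for (T3): {x1, x2} ∩ {x2, x3} = {x2} ∉ τ. Therefore τ is NOT a topology.


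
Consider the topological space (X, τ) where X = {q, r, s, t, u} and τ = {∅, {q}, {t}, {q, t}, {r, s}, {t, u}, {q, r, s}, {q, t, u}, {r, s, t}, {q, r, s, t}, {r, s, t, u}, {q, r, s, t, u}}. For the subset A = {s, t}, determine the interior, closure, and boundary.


int(A) = {t}, cl(A) = {r, s, t, u}, ∂A = {r, s, u}.

Closed sets in (X, τ) are complements of opens:
  closed(X, τ) = {∅, {q}, {u}, {q, u}, {r, s}, {t, u}, {q, r, s}, {q, t, u}, {r, s, u}, {q, r, s, u}, {r, s, t, u}, {q, r, s, t, u}}.
int(A) = ⋃ {U ∈ τ : U ⊆ A}. Opens contained in A: ∅, {t}.
Taking the union of these: int(A) = {t}.
cl(A) = ⋂ {C closed : A ⊆ C}. Closed sets containing A: {r, s, t, u}, {q, r, s, t, u}.
Intersecting these: cl(A) = {r, s, t, u}.
∂A = cl(A) ∖ int(A) = {r, s, t, u} ∖ {t} = {r, s, u}.


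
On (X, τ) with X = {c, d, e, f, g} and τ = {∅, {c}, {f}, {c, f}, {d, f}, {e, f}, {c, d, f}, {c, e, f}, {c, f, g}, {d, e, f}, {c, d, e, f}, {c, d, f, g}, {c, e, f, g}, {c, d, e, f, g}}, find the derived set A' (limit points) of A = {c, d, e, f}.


A' = {d, e, g}

For each x ∈ X, list the open sets U ∈ τ with x ∈ U, then check whether U ∩ (A ∖ {x}) ≠ ∅ for every such U.
  x = c: open {c} ∋ x has {c} ∩ (A ∖ {c}) = ∅, so x is NOT a limit point.
  x = d: opens ∋ x are {d, f}, {c, d, f}, {d, e, f}, {c, d, e, f}, {c, d, f, g}, {c, d, e, f, g}; each meets A ∖ {d}, so x IS a limit point.
  x = e: opens ∋ x are {e, f}, {c, e, f}, {d, e, f}, {c, d, e, f}, {c, e, f, g}, {c, d, e, f, g}; each meets A ∖ {e}, so x IS a limit point.
  x = f: open {f} ∋ x has {f} ∩ (A ∖ {f}) = ∅, so x is NOT a limit point.
  x = g: opens ∋ x are {c, f, g}, {c, d, f, g}, {c, e, f, g}, {c, d, e, f, g}; each meets A ∖ {g}, so x IS a limit point.
Collecting: A' = {d, e, g}.


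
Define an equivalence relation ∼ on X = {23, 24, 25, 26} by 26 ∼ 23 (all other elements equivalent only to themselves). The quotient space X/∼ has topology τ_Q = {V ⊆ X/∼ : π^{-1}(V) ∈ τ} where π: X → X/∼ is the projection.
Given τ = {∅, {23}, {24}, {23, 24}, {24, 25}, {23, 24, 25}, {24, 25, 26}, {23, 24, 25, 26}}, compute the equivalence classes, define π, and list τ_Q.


X/∼ = {[23=26], [24], [25]}; |τ_Q| = 4.

Equivalence classes: [23=26], [24], [25].
Quotient map π: X → X/∼ sends 23 ↦ [23=26], 24 ↦ [24], 25 ↦ [25], 26 ↦ [23=26].
For each subset V ⊆ X/∼, compute π^{-1}(V) ⊆ X and check whether π^{-1}(V) ∈ τ. V is open in τ_Q iff π^{-1}(V) ∈ τ.
  V = {}: π^{-1}(V) = ∅ ∈ τ ✓.
  V = {[23=26]}: π^{-1}(V) = {23, 26} ∉ τ ✗.
  V = {[24]}: π^{-1}(V) = {24} ∈ τ ✓.
  V = {[23=26], [24]}: π^{-1}(V) = {23, 24, 26} ∉ τ ✗.
  V = {[25]}: π^{-1}(V) = {25} ∉ τ ✗.
  V = {[23=26], [25]}: π^{-1}(V) = {23, 25, 26} ∉ τ ✗.
  V = {[24], [25]}: π^{-1}(V) = {24, 25} ∈ τ ✓.
  V = {[23=26], [24], [25]}: π^{-1}(V) = {23, 24, 25, 26} ∈ τ ✓.
Open sets in the quotient: τ_Q = {{}, {[24]}, {[24], [25]}, {[23=26], [24], [25]}} (4 elements).


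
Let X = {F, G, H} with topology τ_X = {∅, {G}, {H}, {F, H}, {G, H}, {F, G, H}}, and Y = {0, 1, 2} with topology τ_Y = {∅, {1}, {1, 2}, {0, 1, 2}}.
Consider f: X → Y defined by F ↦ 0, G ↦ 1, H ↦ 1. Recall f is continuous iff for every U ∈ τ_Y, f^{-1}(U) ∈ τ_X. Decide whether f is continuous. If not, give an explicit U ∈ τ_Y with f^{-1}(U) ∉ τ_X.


f IS continuous.

Compute f^{-1}(U) for each U ∈ τ_Y:
  U = ∅: f^{-1}(U) = ∅ ∈ τ_X ✓.
  U = {1}: f^{-1}(U) = {G, H} ∈ τ_X ✓.
  U = {1, 2}: f^{-1}(U) = {G, H} ∈ τ_X ✓.
  U = {0, 1, 2}: f^{-1}(U) = {F, G, H} ∈ τ_X ✓.
Every preimage lies in τ_X, so f IS continuous.


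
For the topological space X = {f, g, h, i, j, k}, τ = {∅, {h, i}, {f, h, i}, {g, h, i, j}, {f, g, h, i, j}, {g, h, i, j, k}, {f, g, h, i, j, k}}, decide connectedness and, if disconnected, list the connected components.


(X, τ) is connected.

Find clopen sets (U ∈ τ with X ∖ U ∈ τ):
  U = ∅, X ∖ U = {f, g, h, i, j, k} — both open, so U is clopen.
  U = {f, g, h, i, j, k}, X ∖ U = ∅ — both open, so U is clopen.
Only trivial clopens (∅ and X) exist, so (X, τ) is connected.
Compute connected components by grouping points that agree on all clopens:
  component: {f, g, h, i, j, k}


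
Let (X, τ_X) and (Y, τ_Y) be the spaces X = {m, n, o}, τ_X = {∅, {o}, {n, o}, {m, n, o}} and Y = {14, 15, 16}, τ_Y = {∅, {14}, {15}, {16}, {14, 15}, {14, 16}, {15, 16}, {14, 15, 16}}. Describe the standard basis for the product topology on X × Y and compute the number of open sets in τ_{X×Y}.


Basis B = {∅ × ∅, {o} × {14}, {o} × {15}, {o} × {16}, {n, o} × {14}, {n, o} × {15}, {n, o} × {16}, {o} × {14, 15}, {o} × {14, 16}, {o} × {15, 16}, {m, n, o} × {14}, {m, n, o} × {15}, {m, n, o} × {16}, {o} × {14, 15, 16}, {n, o} × {14, 15}, {n, o} × {14, 16}, {n, o} × {15, 16}, {m, n, o} × {14, 15}, {m, n, o} × {14, 16}, {m, n, o} × {15, 16}, {n, o} × {14, 15, 16}, {m, n, o} × {14, 15, 16}}; |τ_{X×Y}| = 64.

Enumerate products U × V with U ∈ τ_X, V ∈ τ_Y (deduplicated):
  ∅ × ∅ = {} (∅)
  {o} × {14} = {(o,14)}
  {o} × {15} = {(o,15)}
  {o} × {16} = {(o,16)}
  {n, o} × {14} = {(n,14), (o,14)}
  {n, o} × {15} = {(n,15), (o,15)}
  {n, o} × {16} = {(n,16), (o,16)}
  {o} × {14, 15} = {(o,14), (o,15)}
  {o} × {14, 16} = {(o,14), (o,16)}
  {o} × {15, 16} = {(o,15), (o,16)}
  {m, n, o} × {14} = {(m,14), (n,14), (o,14)}
  {m, n, o} × {15} = {(m,15), (n,15), (o,15)}
  {m, n, o} × {16} = {(m,16), (n,16), (o,16)}
  {o} × {14, 15, 16} = {(o,14), (o,15), (o,16)}
  {n, o} × {14, 15} = {(n,14), (n,15), (o,14), (o,15)}
  {n, o} × {14, 16} = {(n,14), (n,16), (o,14), (o,16)}
  {n, o} × {15, 16} = {(n,15), (n,16), (o,15), (o,16)}
  {m, n, o} × {14, 15} = {(m,14), (m,15), (n,14), (n,15), (o,14), (o,15)}
  {m, n, o} × {14, 16} = {(m,14), (m,16), (n,14), (n,16), (o,14), (o,16)}
  {m, n, o} × {15, 16} = {(m,15), (m,16), (n,15), (n,16), (o,15), (o,16)}
  {n, o} × {14, 15, 16} = {(n,14), (n,15), (n,16), (o,14), (o,15), (o,16)}
  {m, n, o} × {14, 15, 16} = {(m,14), (m,15), (m,16), (n,14), (n,15), (n,16), (o,14), (o,15), (o,16)}
These 22 distinct sets form the basis B.
Close under arbitrary unions to get τ_{X×Y}; counting gives |τ_{X×Y}| = 64.


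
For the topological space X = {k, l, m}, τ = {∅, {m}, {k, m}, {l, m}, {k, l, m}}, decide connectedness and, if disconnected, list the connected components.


(X, τ) is connected.

Find clopen sets (U ∈ τ with X ∖ U ∈ τ):
  U = ∅, X ∖ U = {k, l, m} — both open, so U is clopen.
  U = {k, l, m}, X ∖ U = ∅ — both open, so U is clopen.
Only trivial clopens (∅ and X) exist, so (X, τ) is connected.
Compute connected components by grouping points that agree on all clopens:
  component: {k, l, m}


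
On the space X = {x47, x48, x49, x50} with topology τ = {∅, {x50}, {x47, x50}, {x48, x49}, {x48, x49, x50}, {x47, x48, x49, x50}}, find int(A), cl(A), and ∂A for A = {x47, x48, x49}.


int(A) = {x48, x49}, cl(A) = {x47, x48, x49}, ∂A = {x47}.

Closed sets in (X, τ) are complements of opens:
  closed(X, τ) = {∅, {x47}, {x47, x50}, {x48, x49}, {x47, x48, x49}, {x47, x48, x49, x50}}.
int(A) = ⋃ {U ∈ τ : U ⊆ A}. Opens contained in A: ∅, {x48, x49}.
Taking the union of these: int(A) = {x48, x49}.
cl(A) = ⋂ {C closed : A ⊆ C}. Closed sets containing A: {x47, x48, x49}, {x47, x48, x49, x50}.
Intersecting these: cl(A) = {x47, x48, x49}.
∂A = cl(A) ∖ int(A) = {x47, x48, x49} ∖ {x48, x49} = {x47}.


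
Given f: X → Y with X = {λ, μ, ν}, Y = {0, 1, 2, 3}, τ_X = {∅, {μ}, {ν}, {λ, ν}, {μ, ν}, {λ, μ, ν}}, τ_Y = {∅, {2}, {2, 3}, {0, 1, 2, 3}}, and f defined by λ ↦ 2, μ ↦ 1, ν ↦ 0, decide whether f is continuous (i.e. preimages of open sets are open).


f is NOT continuous.

Compute f^{-1}(U) for each U ∈ τ_Y:
  U = ∅: f^{-1}(U) = ∅ ∈ τ_X ✓.
  U = {2}: f^{-1}(U) = {λ} ∉ τ_X ✗.
  U = {2, 3}: f^{-1}(U) = {λ} ∉ τ_X ✗.
  U = {0, 1, 2, 3}: f^{-1}(U) = {λ, μ, ν} ∈ τ_X ✓.
Found U = {2} with f^{-1}(U) = {λ} not in τ_X. Therefore f is NOT continuous.


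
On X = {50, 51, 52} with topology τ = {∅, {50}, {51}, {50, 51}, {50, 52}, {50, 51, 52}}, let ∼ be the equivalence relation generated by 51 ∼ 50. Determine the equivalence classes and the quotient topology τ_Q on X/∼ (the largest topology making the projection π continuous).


X/∼ = {[50=51], [52]}; |τ_Q| = 3.

Equivalence classes: [50=51], [52].
Quotient map π: X → X/∼ sends 50 ↦ [50=51], 51 ↦ [50=51], 52 ↦ [52].
For each subset V ⊆ X/∼, compute π^{-1}(V) ⊆ X and check whether π^{-1}(V) ∈ τ. V is open in τ_Q iff π^{-1}(V) ∈ τ.
  V = {}: π^{-1}(V) = ∅ ∈ τ ✓.
  V = {[50=51]}: π^{-1}(V) = {50, 51} ∈ τ ✓.
  V = {[52]}: π^{-1}(V) = {52} ∉ τ ✗.
  V = {[50=51], [52]}: π^{-1}(V) = {50, 51, 52} ∈ τ ✓.
Open sets in the quotient: τ_Q = {{}, {[50=51]}, {[50=51], [52]}} (3 elements).


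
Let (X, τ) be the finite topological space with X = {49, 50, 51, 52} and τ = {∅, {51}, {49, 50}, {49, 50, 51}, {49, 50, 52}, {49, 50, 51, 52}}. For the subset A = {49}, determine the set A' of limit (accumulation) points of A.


A' = {50, 52}

For each x ∈ X, list the open sets U ∈ τ with x ∈ U, then check whether U ∩ (A ∖ {x}) ≠ ∅ for every such U.
  x = 49: open {49, 50} ∋ x has {49, 50} ∩ (A ∖ {49}) = ∅, so x is NOT a limit point.
  x = 50: opens ∋ x are {49, 50}, {49, 50, 51}, {49, 50, 52}, {49, 50, 51, 52}; each meets A ∖ {50}, so x IS a limit point.
  x = 51: open {51} ∋ x has {51} ∩ (A ∖ {51}) = ∅, so x is NOT a limit point.
  x = 52: opens ∋ x are {49, 50, 52}, {49, 50, 51, 52}; each meets A ∖ {52}, so x IS a limit point.
Collecting: A' = {50, 52}.


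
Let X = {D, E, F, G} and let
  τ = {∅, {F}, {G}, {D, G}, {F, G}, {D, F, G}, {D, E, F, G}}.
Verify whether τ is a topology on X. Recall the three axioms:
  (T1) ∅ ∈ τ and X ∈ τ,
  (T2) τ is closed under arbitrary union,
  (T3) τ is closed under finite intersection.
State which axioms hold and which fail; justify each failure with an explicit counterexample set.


τ IS a topology on X.

Axiom (T1): ∅ ∈ τ? Yes; X ∈ τ? Yes.
Axiom (T2/T3): check pairwise unions and intersections of members of τ.
All pairwise intersections and unions checked — each lies in τ. Therefore τ satisfies (T1), (T2), (T3): it IS a topology on X.


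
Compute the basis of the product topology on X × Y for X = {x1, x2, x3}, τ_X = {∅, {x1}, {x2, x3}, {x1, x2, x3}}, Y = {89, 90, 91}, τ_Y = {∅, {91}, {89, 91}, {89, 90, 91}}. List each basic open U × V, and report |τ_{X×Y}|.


Basis B = {∅ × ∅, {x1} × {91}, {x1} × {89, 91}, {x2, x3} × {91}, {x1} × {89, 90, 91}, {x1, x2, x3} × {91}, {x2, x3} × {89, 91}, {x1, x2, x3} × {89, 91}, {x2, x3} × {89, 90, 91}, {x1, x2, x3} × {89, 90, 91}}; |τ_{X×Y}| = 16.

Enumerate products U × V with U ∈ τ_X, V ∈ τ_Y (deduplicated):
  ∅ × ∅ = {} (∅)
  {x1} × {91} = {(x1,91)}
  {x1} × {89, 91} = {(x1,89), (x1,91)}
  {x2, x3} × {91} = {(x2,91), (x3,91)}
  {x1} × {89, 90, 91} = {(x1,89), (x1,90), (x1,91)}
  {x1, x2, x3} × {91} = {(x1,91), (x2,91), (x3,91)}
  {x2, x3} × {89, 91} = {(x2,89), (x2,91), (x3,89), (x3,91)}
  {x1, x2, x3} × {89, 91} = {(x1,89), (x1,91), (x2,89), (x2,91), (x3,89), (x3,91)}
  {x2, x3} × {89, 90, 91} = {(x2,89), (x2,90), (x2,91), (x3,89), (x3,90), (x3,91)}
  {x1, x2, x3} × {89, 90, 91} = {(x1,89), (x1,90), (x1,91), (x2,89), (x2,90), (x2,91), (x3,89), (x3,90), (x3,91)}
These 10 distinct sets form the basis B.
Close under arbitrary unions to get τ_{X×Y}; counting gives |τ_{X×Y}| = 16.


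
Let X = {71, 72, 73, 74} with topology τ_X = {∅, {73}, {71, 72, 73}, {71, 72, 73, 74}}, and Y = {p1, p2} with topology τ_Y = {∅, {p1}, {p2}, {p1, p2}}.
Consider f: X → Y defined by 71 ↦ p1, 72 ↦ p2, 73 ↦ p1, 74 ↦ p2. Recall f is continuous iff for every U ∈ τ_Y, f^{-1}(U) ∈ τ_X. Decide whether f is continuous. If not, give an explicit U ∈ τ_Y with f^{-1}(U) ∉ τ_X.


f is NOT continuous.

Compute f^{-1}(U) for each U ∈ τ_Y:
  U = ∅: f^{-1}(U) = ∅ ∈ τ_X ✓.
  U = {p1}: f^{-1}(U) = {71, 73} ∉ τ_X ✗.
  U = {p2}: f^{-1}(U) = {72, 74} ∉ τ_X ✗.
  U = {p1, p2}: f^{-1}(U) = {71, 72, 73, 74} ∈ τ_X ✓.
Found U = {p1} with f^{-1}(U) = {71, 73} not in τ_X. Therefore f is NOT continuous.


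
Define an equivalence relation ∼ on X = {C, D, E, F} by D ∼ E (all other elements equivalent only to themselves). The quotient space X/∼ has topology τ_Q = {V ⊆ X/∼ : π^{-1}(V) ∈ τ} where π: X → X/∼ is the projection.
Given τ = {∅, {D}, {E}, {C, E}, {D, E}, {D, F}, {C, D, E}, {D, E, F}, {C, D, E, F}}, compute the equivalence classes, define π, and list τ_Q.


X/∼ = {[C], [D=E], [F]}; |τ_Q| = 5.

Equivalence classes: [C], [D=E], [F].
Quotient map π: X → X/∼ sends C ↦ [C], D ↦ [D=E], E ↦ [D=E], F ↦ [F].
For each subset V ⊆ X/∼, compute π^{-1}(V) ⊆ X and check whether π^{-1}(V) ∈ τ. V is open in τ_Q iff π^{-1}(V) ∈ τ.
  V = {}: π^{-1}(V) = ∅ ∈ τ ✓.
  V = {[C]}: π^{-1}(V) = {C} ∉ τ ✗.
  V = {[D=E]}: π^{-1}(V) = {D, E} ∈ τ ✓.
  V = {[C], [D=E]}: π^{-1}(V) = {C, D, E} ∈ τ ✓.
  V = {[F]}: π^{-1}(V) = {F} ∉ τ ✗.
  V = {[C], [F]}: π^{-1}(V) = {C, F} ∉ τ ✗.
  V = {[D=E], [F]}: π^{-1}(V) = {D, E, F} ∈ τ ✓.
  V = {[C], [D=E], [F]}: π^{-1}(V) = {C, D, E, F} ∈ τ ✓.
Open sets in the quotient: τ_Q = {{}, {[D=E]}, {[C], [D=E]}, {[D=E], [F]}, {[C], [D=E], [F]}} (5 elements).


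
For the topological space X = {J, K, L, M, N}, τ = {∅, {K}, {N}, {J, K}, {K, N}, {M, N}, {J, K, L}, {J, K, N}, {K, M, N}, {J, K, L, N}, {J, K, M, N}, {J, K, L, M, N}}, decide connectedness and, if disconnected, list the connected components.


(X, τ) is disconnected; components = [{M, N}, {J, K, L}].

Find clopen sets (U ∈ τ with X ∖ U ∈ τ):
  U = ∅, X ∖ U = {J, K, L, M, N} — both open, so U is clopen.
  U = {M, N}, X ∖ U = {J, K, L} — both open, so U is clopen.
  U = {J, K, L}, X ∖ U = {M, N} — both open, so U is clopen.
  U = {J, K, L, M, N}, X ∖ U = ∅ — both open, so U is clopen.
Nontrivial clopen(s) exist: e.g. {J, K, L}. So (X, τ) is disconnected.
Compute connected components by grouping points that agree on all clopens:
  component: {M, N}
  component: {J, K, L}


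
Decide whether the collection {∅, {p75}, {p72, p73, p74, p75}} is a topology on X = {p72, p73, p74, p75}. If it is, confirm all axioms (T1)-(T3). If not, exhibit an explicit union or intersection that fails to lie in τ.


τ IS a topology on X.

Axiom (T1): ∅ ∈ τ? Yes; X ∈ τ? Yes.
Axiom (T2/T3): check pairwise unions and intersections of members of τ.
All pairwise intersections and unions checked — each lies in τ. Therefore τ satisfies (T1), (T2), (T3): it IS a topology on X.


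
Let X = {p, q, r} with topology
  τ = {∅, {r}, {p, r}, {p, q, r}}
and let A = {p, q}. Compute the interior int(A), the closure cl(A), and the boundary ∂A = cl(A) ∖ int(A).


int(A) = ∅, cl(A) = {p, q}, ∂A = {p, q}.

Closed sets in (X, τ) are complements of opens:
  closed(X, τ) = {∅, {q}, {p, q}, {p, q, r}}.
int(A) = ⋃ {U ∈ τ : U ⊆ A}. Opens contained in A: ∅.
Taking the union of these: int(A) = ∅.
cl(A) = ⋂ {C closed : A ⊆ C}. Closed sets containing A: {p, q}, {p, q, r}.
Intersecting these: cl(A) = {p, q}.
∂A = cl(A) ∖ int(A) = {p, q} ∖ ∅ = {p, q}.


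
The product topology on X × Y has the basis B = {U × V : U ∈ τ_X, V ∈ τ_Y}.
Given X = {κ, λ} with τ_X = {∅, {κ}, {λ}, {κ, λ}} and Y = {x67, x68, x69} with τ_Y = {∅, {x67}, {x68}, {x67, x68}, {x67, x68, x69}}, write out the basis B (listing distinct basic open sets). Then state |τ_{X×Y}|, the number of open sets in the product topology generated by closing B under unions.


Basis B = {∅ × ∅, {κ} × {x67}, {κ} × {x68}, {λ} × {x67}, {λ} × {x68}, {κ} × {x67, x68}, {κ, λ} × {x67}, {κ, λ} × {x68}, {λ} × {x67, x68}, {κ} × {x67, x68, x69}, {λ} × {x67, x68, x69}, {κ, λ} × {x67, x68}, {κ, λ} × {x67, x68, x69}}; |τ_{X×Y}| = 25.

Enumerate products U × V with U ∈ τ_X, V ∈ τ_Y (deduplicated):
  ∅ × ∅ = {} (∅)
  {κ} × {x67} = {(κ,x67)}
  {κ} × {x68} = {(κ,x68)}
  {λ} × {x67} = {(λ,x67)}
  {λ} × {x68} = {(λ,x68)}
  {κ} × {x67, x68} = {(κ,x67), (κ,x68)}
  {κ, λ} × {x67} = {(κ,x67), (λ,x67)}
  {κ, λ} × {x68} = {(κ,x68), (λ,x68)}
  {λ} × {x67, x68} = {(λ,x67), (λ,x68)}
  {κ} × {x67, x68, x69} = {(κ,x67), (κ,x68), (κ,x69)}
  {λ} × {x67, x68, x69} = {(λ,x67), (λ,x68), (λ,x69)}
  {κ, λ} × {x67, x68} = {(κ,x67), (κ,x68), (λ,x67), (λ,x68)}
  {κ, λ} × {x67, x68, x69} = {(κ,x67), (κ,x68), (κ,x69), (λ,x67), (λ,x68), (λ,x69)}
These 13 distinct sets form the basis B.
Close under arbitrary unions to get τ_{X×Y}; counting gives |τ_{X×Y}| = 25.


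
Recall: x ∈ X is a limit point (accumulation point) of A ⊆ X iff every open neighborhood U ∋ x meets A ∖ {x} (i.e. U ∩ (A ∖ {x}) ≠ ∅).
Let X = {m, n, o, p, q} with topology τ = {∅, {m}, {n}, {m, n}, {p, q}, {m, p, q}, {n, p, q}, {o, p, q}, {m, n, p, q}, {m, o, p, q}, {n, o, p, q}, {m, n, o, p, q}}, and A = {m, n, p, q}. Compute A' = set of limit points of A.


A' = {o, p, q}

For each x ∈ X, list the open sets U ∈ τ with x ∈ U, then check whether U ∩ (A ∖ {x}) ≠ ∅ for every such U.
  x = m: open {m} ∋ x has {m} ∩ (A ∖ {m}) = ∅, so x is NOT a limit point.
  x = n: open {n} ∋ x has {n} ∩ (A ∖ {n}) = ∅, so x is NOT a limit point.
  x = o: opens ∋ x are {o, p, q}, {m, o, p, q}, {n, o, p, q}, {m, n, o, p, q}; each meets A ∖ {o}, so x IS a limit point.
  x = p: opens ∋ x are {p, q}, {m, p, q}, {n, p, q}, {o, p, q}, {m, n, p, q}, {m, o, p, q}, {n, o, p, q}, {m, n, o, p, q}; each meets A ∖ {p}, so x IS a limit point.
  x = q: opens ∋ x are {p, q}, {m, p, q}, {n, p, q}, {o, p, q}, {m, n, p, q}, {m, o, p, q}, {n, o, p, q}, {m, n, o, p, q}; each meets A ∖ {q}, so x IS a limit point.
Collecting: A' = {o, p, q}.


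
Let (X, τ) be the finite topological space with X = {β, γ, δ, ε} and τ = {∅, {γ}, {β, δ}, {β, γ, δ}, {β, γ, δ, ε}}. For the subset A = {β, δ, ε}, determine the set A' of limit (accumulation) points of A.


A' = {β, δ, ε}

For each x ∈ X, list the open sets U ∈ τ with x ∈ U, then check whether U ∩ (A ∖ {x}) ≠ ∅ for every such U.
  x = β: opens ∋ x are {β, δ}, {β, γ, δ}, {β, γ, δ, ε}; each meets A ∖ {β}, so x IS a limit point.
  x = γ: open {γ} ∋ x has {γ} ∩ (A ∖ {γ}) = ∅, so x is NOT a limit point.
  x = δ: opens ∋ x are {β, δ}, {β, γ, δ}, {β, γ, δ, ε}; each meets A ∖ {δ}, so x IS a limit point.
  x = ε: opens ∋ x are {β, γ, δ, ε}; each meets A ∖ {ε}, so x IS a limit point.
Collecting: A' = {β, δ, ε}.


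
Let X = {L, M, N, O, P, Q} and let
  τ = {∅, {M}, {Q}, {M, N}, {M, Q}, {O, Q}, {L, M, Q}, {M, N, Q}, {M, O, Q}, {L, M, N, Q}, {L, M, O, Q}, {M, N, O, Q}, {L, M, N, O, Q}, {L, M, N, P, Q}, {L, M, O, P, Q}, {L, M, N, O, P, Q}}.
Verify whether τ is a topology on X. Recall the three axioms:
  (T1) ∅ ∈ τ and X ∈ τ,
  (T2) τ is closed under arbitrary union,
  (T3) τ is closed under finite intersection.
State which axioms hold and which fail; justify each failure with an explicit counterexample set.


τ is NOT a topology on X.

Axiom (T1): ∅ ∈ τ? Yes; X ∈ τ? Yes.
Axiom (T2/T3): check pairwise unions and intersections of members of τ.
Counterexample for (T3): {L, M, N, P, Q} ∩ {L, M, O, P, Q} = {L, M, P, Q} ∉ τ. Therefore τ is NOT a topology.


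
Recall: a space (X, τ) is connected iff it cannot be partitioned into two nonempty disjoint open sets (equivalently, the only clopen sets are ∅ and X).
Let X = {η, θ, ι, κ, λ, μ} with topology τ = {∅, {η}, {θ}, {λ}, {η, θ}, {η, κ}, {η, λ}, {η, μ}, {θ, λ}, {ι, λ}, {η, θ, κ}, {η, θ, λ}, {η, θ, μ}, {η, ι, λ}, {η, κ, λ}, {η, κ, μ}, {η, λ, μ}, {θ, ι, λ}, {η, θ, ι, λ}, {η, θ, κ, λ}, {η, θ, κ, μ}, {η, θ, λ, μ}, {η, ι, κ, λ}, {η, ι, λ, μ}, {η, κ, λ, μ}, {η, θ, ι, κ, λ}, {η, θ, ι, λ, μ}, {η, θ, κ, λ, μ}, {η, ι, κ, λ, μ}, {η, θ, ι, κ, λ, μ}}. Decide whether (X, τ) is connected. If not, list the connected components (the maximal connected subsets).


(X, τ) is disconnected; components = [{θ}, {ι, λ}, {η, κ, μ}].

Find clopen sets (U ∈ τ with X ∖ U ∈ τ):
  U = ∅, X ∖ U = {η, θ, ι, κ, λ, μ} — both open, so U is clopen.
  U = {θ}, X ∖ U = {η, ι, κ, λ, μ} — both open, so U is clopen.
  U = {ι, λ}, X ∖ U = {η, θ, κ, μ} — both open, so U is clopen.
  U = {η, κ, μ}, X ∖ U = {θ, ι, λ} — both open, so U is clopen.
  U = {θ, ι, λ}, X ∖ U = {η, κ, μ} — both open, so U is clopen.
  U = {η, θ, κ, μ}, X ∖ U = {ι, λ} — both open, so U is clopen.
  U = {η, ι, κ, λ, μ}, X ∖ U = {θ} — both open, so U is clopen.
  U = {η, θ, ι, κ, λ, μ}, X ∖ U = ∅ — both open, so U is clopen.
Nontrivial clopen(s) exist: e.g. {η, κ, μ}. So (X, τ) is disconnected.
Compute connected components by grouping points that agree on all clopens:
  component: {θ}
  component: {ι, λ}
  component: {η, κ, μ}


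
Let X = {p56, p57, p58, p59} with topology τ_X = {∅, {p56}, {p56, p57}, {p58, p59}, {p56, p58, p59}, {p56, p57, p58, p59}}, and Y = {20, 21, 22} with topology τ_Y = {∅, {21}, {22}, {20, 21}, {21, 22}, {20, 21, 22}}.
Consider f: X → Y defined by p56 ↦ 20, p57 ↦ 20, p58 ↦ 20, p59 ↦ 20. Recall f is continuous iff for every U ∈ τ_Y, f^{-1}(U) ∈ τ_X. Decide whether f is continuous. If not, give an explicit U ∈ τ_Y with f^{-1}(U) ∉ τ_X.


f IS continuous.

Compute f^{-1}(U) for each U ∈ τ_Y:
  U = ∅: f^{-1}(U) = ∅ ∈ τ_X ✓.
  U = {21}: f^{-1}(U) = ∅ ∈ τ_X ✓.
  U = {22}: f^{-1}(U) = ∅ ∈ τ_X ✓.
  U = {20, 21}: f^{-1}(U) = {p56, p57, p58, p59} ∈ τ_X ✓.
  U = {21, 22}: f^{-1}(U) = ∅ ∈ τ_X ✓.
  U = {20, 21, 22}: f^{-1}(U) = {p56, p57, p58, p59} ∈ τ_X ✓.
Every preimage lies in τ_X, so f IS continuous.


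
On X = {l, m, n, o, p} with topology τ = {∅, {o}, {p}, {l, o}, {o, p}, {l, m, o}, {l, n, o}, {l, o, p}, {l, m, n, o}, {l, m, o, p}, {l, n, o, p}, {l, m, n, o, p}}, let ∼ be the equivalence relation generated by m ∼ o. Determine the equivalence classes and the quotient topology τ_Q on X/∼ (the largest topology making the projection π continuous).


X/∼ = {[l], [m=o], [n], [p]}; |τ_Q| = 6.

Equivalence classes: [l], [m=o], [n], [p].
Quotient map π: X → X/∼ sends l ↦ [l], m ↦ [m=o], n ↦ [n], o ↦ [m=o], p ↦ [p].
For each subset V ⊆ X/∼, compute π^{-1}(V) ⊆ X and check whether π^{-1}(V) ∈ τ. V is open in τ_Q iff π^{-1}(V) ∈ τ.
  V = {}: π^{-1}(V) = ∅ ∈ τ ✓.
  V = {[l]}: π^{-1}(V) = {l} ∉ τ ✗.
  V = {[m=o]}: π^{-1}(V) = {m, o} ∉ τ ✗.
  V = {[l], [m=o]}: π^{-1}(V) = {l, m, o} ∈ τ ✓.
  V = {[n]}: π^{-1}(V) = {n} ∉ τ ✗.
  V = {[l], [n]}: π^{-1}(V) = {l, n} ∉ τ ✗.
  V = {[m=o], [n]}: π^{-1}(V) = {m, n, o} ∉ τ ✗.
  V = {[l], [m=o], [n]}: π^{-1}(V) = {l, m, n, o} ∈ τ ✓.
  V = {[p]}: π^{-1}(V) = {p} ∈ τ ✓.
  V = {[l], [p]}: π^{-1}(V) = {l, p} ∉ τ ✗.
  V = {[m=o], [p]}: π^{-1}(V) = {m, o, p} ∉ τ ✗.
  V = {[l], [m=o], [p]}: π^{-1}(V) = {l, m, o, p} ∈ τ ✓.
  V = {[n], [p]}: π^{-1}(V) = {n, p} ∉ τ ✗.
  V = {[l], [n], [p]}: π^{-1}(V) = {l, n, p} ∉ τ ✗.
  V = {[m=o], [n], [p]}: π^{-1}(V) = {m, n, o, p} ∉ τ ✗.
  V = {[l], [m=o], [n], [p]}: π^{-1}(V) = {l, m, n, o, p} ∈ τ ✓.
Open sets in the quotient: τ_Q = {{}, {[l], [m=o]}, {[l], [m=o], [n]}, {[p]}, {[l], [m=o], [p]}, {[l], [m=o], [n], [p]}} (6 elements).


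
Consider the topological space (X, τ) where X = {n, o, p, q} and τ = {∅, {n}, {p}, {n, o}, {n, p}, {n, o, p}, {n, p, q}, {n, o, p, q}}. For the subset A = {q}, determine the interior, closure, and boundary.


int(A) = ∅, cl(A) = {q}, ∂A = {q}.

Closed sets in (X, τ) are complements of opens:
  closed(X, τ) = {∅, {o}, {q}, {o, q}, {p, q}, {n, o, q}, {o, p, q}, {n, o, p, q}}.
int(A) = ⋃ {U ∈ τ : U ⊆ A}. Opens contained in A: ∅.
Taking the union of these: int(A) = ∅.
cl(A) = ⋂ {C closed : A ⊆ C}. Closed sets containing A: {q}, {o, q}, {p, q}, {n, o, q}, {o, p, q}, {n, o, p, q}.
Intersecting these: cl(A) = {q}.
∂A = cl(A) ∖ int(A) = {q} ∖ ∅ = {q}.


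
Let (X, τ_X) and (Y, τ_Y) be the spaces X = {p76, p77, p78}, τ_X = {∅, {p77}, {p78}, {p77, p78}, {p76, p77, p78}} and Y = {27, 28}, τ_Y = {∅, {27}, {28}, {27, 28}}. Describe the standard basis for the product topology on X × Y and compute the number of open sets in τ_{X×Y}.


Basis B = {∅ × ∅, {p77} × {27}, {p77} × {28}, {p78} × {27}, {p78} × {28}, {p77} × {27, 28}, {p77, p78} × {27}, {p77, p78} × {28}, {p78} × {27, 28}, {p76, p77, p78} × {27}, {p76, p77, p78} × {28}, {p77, p78} × {27, 28}, {p76, p77, p78} × {27, 28}}; |τ_{X×Y}| = 25.

Enumerate products U × V with U ∈ τ_X, V ∈ τ_Y (deduplicated):
  ∅ × ∅ = {} (∅)
  {p77} × {27} = {(p77,27)}
  {p77} × {28} = {(p77,28)}
  {p78} × {27} = {(p78,27)}
  {p78} × {28} = {(p78,28)}
  {p77} × {27, 28} = {(p77,27), (p77,28)}
  {p77, p78} × {27} = {(p77,27), (p78,27)}
  {p77, p78} × {28} = {(p77,28), (p78,28)}
  {p78} × {27, 28} = {(p78,27), (p78,28)}
  {p76, p77, p78} × {27} = {(p76,27), (p77,27), (p78,27)}
  {p76, p77, p78} × {28} = {(p76,28), (p77,28), (p78,28)}
  {p77, p78} × {27, 28} = {(p77,27), (p77,28), (p78,27), (p78,28)}
  {p76, p77, p78} × {27, 28} = {(p76,27), (p76,28), (p77,27), (p77,28), (p78,27), (p78,28)}
These 13 distinct sets form the basis B.
Close under arbitrary unions to get τ_{X×Y}; counting gives |τ_{X×Y}| = 25.
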